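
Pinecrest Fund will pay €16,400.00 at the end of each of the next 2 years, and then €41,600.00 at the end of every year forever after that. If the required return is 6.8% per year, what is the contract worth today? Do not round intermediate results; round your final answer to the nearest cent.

€566076.03

PV of 2-year annuity: €16,400.00 × [1 − (1+0.068)^−2] / 0.068 = 29733.90004
Perpetuity value at year 2: €41,600.00 / 0.068 = 611764.70588
PV of perpetuity: 611764.70588 / (1+0.068)^2 = 536342.13017
Total PV = 29733.90004 + 536342.13017 = 566076.03021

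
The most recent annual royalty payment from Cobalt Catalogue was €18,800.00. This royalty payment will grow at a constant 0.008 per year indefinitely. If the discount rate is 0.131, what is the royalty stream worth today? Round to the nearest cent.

€154068.29

D₁ = D₀ × (1 + g) = €18,800.00 × 1.008 = €18,950.4000
Growing perpetuity: P = D₁ / (r − g) = €18,950.4000 / (0.131 − 0.008) = €154,068.29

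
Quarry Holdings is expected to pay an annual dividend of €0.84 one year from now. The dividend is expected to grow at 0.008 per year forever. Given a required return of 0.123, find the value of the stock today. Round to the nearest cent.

Growing perpetuity: P = D₁ / (r − g) = €0.8400 / (0.123 − 0.008) = €7.30

€7.30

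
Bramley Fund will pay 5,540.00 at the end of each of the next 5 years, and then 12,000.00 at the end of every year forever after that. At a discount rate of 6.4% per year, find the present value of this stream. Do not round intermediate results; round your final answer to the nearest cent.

PV of 5-year annuity: 5,540.00 × [1 − (1+0.064)^−5] / 0.064 = 23084.73153
Perpetuity value at year 5: 12,000.00 / 0.064 = 187500.00000
PV of perpetuity: 187500.00000 / (1+0.064)^5 = 137496.97142
Total PV = 23084.73153 + 137496.97142 = 160581.70295

160581.70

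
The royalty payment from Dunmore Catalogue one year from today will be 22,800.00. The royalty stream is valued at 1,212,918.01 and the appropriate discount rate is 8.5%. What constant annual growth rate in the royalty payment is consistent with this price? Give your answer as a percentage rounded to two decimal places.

P = D₁/(r−g) ⇒ g = r − D₁/P = 0.085 − 22,800.00/1,212,918.01 = 0.066202

6.62%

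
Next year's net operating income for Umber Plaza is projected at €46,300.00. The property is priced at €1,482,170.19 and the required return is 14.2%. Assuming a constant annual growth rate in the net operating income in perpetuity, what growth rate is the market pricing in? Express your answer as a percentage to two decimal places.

P = D₁/(r−g) ⇒ g = r − D₁/P = 0.142 − €46,300.00/€1,482,170.19 = 0.110762

11.08%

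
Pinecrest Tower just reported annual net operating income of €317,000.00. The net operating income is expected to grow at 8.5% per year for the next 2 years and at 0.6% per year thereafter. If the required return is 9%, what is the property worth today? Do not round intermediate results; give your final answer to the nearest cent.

D_1 = 343945.00000
D_2 = 373180.32500
Terminal value at year 2: TV = D_2×(1+g_2)/(r−g_2) = 375419.40695/0.084 = 4469278.65417
P_0 = D_1/(1+r)^1 + D_2/(1+r)^2 + TV/(1+r)^2
    = 315545.87156 + 314098.41343 + 3761702.42755 = 4391346.71254

€4391346.71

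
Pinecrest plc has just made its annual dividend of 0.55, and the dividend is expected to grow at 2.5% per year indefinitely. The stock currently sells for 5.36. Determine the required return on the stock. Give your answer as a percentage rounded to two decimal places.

13.02%

D₁ = 0.55 × 1.025 = 0.5638
P = D₁/(r − g) ⇒ r = D₁/P + g = 0.5638/5.36 + 0.025 = 0.105177 + 0.025 = 0.130177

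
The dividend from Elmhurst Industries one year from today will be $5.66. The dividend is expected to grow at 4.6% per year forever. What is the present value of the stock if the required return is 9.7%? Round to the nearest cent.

$110.98

Growing perpetuity: P = D₁ / (r − g) = $5.6600 / (0.097 − 0.046) = $110.98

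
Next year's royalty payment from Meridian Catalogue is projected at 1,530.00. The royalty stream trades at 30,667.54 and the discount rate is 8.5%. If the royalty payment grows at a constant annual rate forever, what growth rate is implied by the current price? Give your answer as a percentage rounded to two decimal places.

3.51%

P = D₁/(r−g) ⇒ g = r − D₁/P = 0.085 − 1,530.00/30,667.54 = 0.035110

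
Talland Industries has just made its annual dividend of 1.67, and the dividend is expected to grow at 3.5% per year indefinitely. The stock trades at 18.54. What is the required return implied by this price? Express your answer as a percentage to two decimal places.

12.82%

D₁ = 1.67 × 1.035 = 1.7285
P = D₁/(r − g) ⇒ r = D₁/P + g = 1.7285/18.54 + 0.035 = 0.093228 + 0.035 = 0.128228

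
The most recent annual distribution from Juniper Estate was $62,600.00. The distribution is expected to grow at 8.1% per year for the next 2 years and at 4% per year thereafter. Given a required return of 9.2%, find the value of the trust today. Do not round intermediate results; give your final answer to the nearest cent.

D_1 = 67670.60000
D_2 = 73151.91860
Terminal value at year 2: TV = D_2×(1+g_2)/(r−g_2) = 76077.99534/0.052 = 1463038.37200
P_0 = D_1/(1+r)^1 + D_2/(1+r)^2 + TV/(1+r)^2
    = 61969.41392 + 61345.17990 + 1226903.59793 = 1350218.19174

$1350218.19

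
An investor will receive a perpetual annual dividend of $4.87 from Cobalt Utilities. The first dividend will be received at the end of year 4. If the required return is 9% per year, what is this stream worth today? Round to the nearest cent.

$41.78

Value at end of year 3: C / r = $4.87 / 0.09 = $54.1111
Discount to today: PV = $54.1111 / (1 + 0.09)^3 = $54.1111 / 1.295029 = $41.78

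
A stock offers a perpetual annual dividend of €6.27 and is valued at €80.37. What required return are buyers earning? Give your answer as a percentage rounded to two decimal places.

P = C/r ⇒ r = C/P = €6.27/€80.37 = 0.078014

7.80%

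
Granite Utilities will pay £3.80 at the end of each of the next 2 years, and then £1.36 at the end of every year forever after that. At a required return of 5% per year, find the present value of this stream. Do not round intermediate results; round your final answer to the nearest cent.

£31.74

PV of 2-year annuity: £3.80 × [1 − (1+0.05)^−2] / 0.05 = 7.06576
Perpetuity value at year 2: £1.36 / 0.05 = 27.20000
PV of perpetuity: 27.20000 / (1+0.05)^2 = 24.67120
Total PV = 7.06576 + 24.67120 = 31.73696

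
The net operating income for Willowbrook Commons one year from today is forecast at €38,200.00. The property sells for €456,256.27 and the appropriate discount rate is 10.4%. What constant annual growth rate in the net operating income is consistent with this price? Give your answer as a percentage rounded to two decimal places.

P = D₁/(r−g) ⇒ g = r − D₁/P = 0.104 − €38,200.00/€456,256.27 = 0.020275

2.03%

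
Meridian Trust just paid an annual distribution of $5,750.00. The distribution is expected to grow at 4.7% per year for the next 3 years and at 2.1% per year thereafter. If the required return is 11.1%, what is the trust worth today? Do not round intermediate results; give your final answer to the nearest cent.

$69932.33

D_1 = 6020.25000
D_2 = 6303.20175
D_3 = 6599.45223
Terminal value at year 3: TV = D_3×(1+g_2)/(r−g_2) = 6738.04073/0.09 = 74867.11921
P_0 = D_1/(1+r)^1 + D_2/(1+r)^2 + D_3/(1+r)^3 + TV/(1+r)^3
    = 5418.76688 + 5106.61469 + 4812.44427 + 54594.50662 = 69932.33245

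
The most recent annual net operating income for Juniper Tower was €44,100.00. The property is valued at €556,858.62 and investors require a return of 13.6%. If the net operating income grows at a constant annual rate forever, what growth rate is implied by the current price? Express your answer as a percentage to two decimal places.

5.26%

P = D₀(1+g)/(r−g) ⇒ P(r−g) = D₀(1+g) ⇒ g(P+D₀) = P·r − D₀
g = (P·r − D₀)/(P + D₀) = (€556,858.62×0.136 − €44,100.00) / (€556,858.62 + €44,100.00) = 0.052637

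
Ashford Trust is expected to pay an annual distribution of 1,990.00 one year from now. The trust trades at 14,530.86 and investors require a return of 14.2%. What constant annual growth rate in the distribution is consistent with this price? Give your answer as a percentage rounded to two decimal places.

P = D₁/(r−g) ⇒ g = r − D₁/P = 0.142 − 1,990.00/14,530.86 = 0.005050

0.51%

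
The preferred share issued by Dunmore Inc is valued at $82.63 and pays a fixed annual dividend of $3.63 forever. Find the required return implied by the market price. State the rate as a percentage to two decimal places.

P = C/r ⇒ r = C/P = $3.63/$82.63 = 0.043931

4.39%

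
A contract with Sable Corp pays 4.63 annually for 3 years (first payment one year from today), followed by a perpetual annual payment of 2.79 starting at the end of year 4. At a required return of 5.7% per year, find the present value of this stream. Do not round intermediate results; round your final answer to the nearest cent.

PV of 3-year annuity: 4.63 × [1 − (1+0.057)^−3] / 0.057 = 12.44506
Perpetuity value at year 3: 2.79 / 0.057 = 48.94737
PV of perpetuity: 48.94737 / (1+0.057)^3 = 41.44808
Total PV = 12.44506 + 41.44808 = 53.89314

53.89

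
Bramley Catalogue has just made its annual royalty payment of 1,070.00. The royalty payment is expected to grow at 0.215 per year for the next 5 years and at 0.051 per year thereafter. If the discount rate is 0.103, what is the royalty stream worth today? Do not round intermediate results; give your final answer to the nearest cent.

D_1 = 1300.05000
D_2 = 1579.56075
D_3 = 1919.16631
D_4 = 2331.78707
D_5 = 2833.12129
Terminal value at year 5: TV = D_5×(1+g_2)/(r−g_2) = 2977.61047/0.052 = 57261.73988
P_0 = D_1/(1+r)^1 + D_2/(1+r)^2 + D_3/(1+r)^3 + D_4/(1+r)^4 + D_5/(1+r)^5 + TV/(1+r)^5
    = 1178.64914 + 1298.33065 + 1430.16477 + 1575.38548 + 1735.35210 + 35074.13567 = 42292.01780

42292.02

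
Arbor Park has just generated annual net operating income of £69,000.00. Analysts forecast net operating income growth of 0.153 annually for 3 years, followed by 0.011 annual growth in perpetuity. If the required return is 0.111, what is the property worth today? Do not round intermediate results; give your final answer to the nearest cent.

D_1 = 79557.00000
D_2 = 91729.22100
D_3 = 105763.79181
Terminal value at year 3: TV = D_3×(1+g_2)/(r−g_2) = 106927.19352/0.1 = 1069271.93523
P_0 = D_1/(1+r)^1 + D_2/(1+r)^2 + D_3/(1+r)^3 + TV/(1+r)^3
    = 71608.46085 + 74315.53137 + 77124.93940 + 779733.13733 = 1002782.06895

£1002782.07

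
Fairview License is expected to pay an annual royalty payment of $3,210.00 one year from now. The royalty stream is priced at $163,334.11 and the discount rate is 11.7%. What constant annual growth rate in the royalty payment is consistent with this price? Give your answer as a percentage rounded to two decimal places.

P = D₁/(r−g) ⇒ g = r − D₁/P = 0.117 − $3,210.00/$163,334.11 = 0.097347

9.73%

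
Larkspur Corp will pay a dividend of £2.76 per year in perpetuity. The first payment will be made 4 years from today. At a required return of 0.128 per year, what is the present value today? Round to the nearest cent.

£15.02

Value at end of year 3: C / r = £2.76 / 0.128 = £21.5625
Discount to today: PV = £21.5625 / (1 + 0.128)^3 = £21.5625 / 1.435249 = £15.02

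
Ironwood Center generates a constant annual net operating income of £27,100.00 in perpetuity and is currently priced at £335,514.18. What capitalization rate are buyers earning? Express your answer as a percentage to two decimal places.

8.08%

P = C/r ⇒ r = C/P = £27,100.00/£335,514.18 = 0.080772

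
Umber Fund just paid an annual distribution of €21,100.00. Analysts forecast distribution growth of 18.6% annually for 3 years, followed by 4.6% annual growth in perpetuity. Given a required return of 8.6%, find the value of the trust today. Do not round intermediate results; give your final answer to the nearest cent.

D_1 = 25024.60000
D_2 = 29679.17560
D_3 = 35199.50226
Terminal value at year 3: TV = D_3×(1+g_2)/(r−g_2) = 36818.67937/0.04 = 920466.98414
P_0 = D_1/(1+r)^1 + D_2/(1+r)^2 + D_3/(1+r)^3 + TV/(1+r)^3
    = 23042.90976 + 25164.72466 + 27481.91845 + 718652.16759 = 794341.72046

€794341.72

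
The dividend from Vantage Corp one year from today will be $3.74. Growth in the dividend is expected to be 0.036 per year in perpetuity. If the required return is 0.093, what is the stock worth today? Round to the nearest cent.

Growing perpetuity: P = D₁ / (r − g) = $3.7400 / (0.093 − 0.036) = $65.61

$65.61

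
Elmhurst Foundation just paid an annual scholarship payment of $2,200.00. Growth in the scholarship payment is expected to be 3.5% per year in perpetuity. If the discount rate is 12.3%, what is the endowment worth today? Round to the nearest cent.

D₁ = D₀ × (1 + g) = $2,200.00 × 1.035 = $2,277.0000
Growing perpetuity: P = D₁ / (r − g) = $2,277.0000 / (0.123 − 0.035) = $25,875.00

$25875.00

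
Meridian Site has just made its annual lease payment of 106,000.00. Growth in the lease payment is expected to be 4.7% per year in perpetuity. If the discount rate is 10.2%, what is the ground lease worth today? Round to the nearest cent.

2017854.55

D₁ = D₀ × (1 + g) = 106,000.00 × 1.047 = 110,982.0000
Growing perpetuity: P = D₁ / (r − g) = 110,982.0000 / (0.102 − 0.047) = 2,017,854.55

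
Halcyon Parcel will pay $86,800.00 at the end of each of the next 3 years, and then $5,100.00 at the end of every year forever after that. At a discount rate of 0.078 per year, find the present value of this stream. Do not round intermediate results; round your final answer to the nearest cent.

$276695.59

PV of 3-year annuity: $86,800.00 × [1 − (1+0.078)^−3] / 0.078 = 224501.74042
Perpetuity value at year 3: $5,100.00 / 0.078 = 65384.61538
PV of perpetuity: 65384.61538 / (1+0.078)^3 = 52193.84492
Total PV = 224501.74042 + 52193.84492 = 276695.58535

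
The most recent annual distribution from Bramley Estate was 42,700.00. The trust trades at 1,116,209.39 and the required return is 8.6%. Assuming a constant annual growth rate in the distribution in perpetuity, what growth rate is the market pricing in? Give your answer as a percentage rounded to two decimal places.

P = D₀(1+g)/(r−g) ⇒ P(r−g) = D₀(1+g) ⇒ g(P+D₀) = P·r − D₀
g = (P·r − D₀)/(P + D₀) = (1,116,209.39×0.086 − 42,700.00) / (1,116,209.39 + 42,700.00) = 0.045986

4.60%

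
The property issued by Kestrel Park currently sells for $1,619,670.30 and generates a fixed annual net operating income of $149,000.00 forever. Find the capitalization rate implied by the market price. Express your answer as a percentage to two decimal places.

P = C/r ⇒ r = C/P = $149,000.00/$1,619,670.30 = 0.091994

9.20%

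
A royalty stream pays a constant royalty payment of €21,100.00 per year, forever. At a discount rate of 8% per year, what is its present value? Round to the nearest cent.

Level perpetuity: PV = C / r = €21,100.00 / 0.08 = €263,750.00

€263750.00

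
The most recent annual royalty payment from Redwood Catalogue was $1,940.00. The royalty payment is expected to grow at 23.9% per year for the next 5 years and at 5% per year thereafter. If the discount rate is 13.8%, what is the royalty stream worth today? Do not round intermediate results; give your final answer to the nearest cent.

$48021.65

D_1 = 2403.66000
D_2 = 2978.13474
D_3 = 3689.90894
D_4 = 4571.79718
D_5 = 5664.45671
Terminal value at year 5: TV = D_5×(1+g_2)/(r−g_2) = 5947.67954/0.088 = 67587.26752
P_0 = D_1/(1+r)^1 + D_2/(1+r)^2 + D_3/(1+r)^3 + D_4/(1+r)^4 + D_5/(1+r)^5 + TV/(1+r)^5
    = 2112.17926 + 2299.63981 + 2503.73790 + 2725.95014 + 2967.88420 + 35412.25464 = 48021.64594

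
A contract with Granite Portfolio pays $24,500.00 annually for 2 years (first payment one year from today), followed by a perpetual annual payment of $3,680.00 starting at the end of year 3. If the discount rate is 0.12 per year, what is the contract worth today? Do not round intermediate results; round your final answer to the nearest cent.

$65853.53

PV of 2-year annuity: $24,500.00 × [1 − (1+0.12)^−2] / 0.12 = 41406.25000
Perpetuity value at year 2: $3,680.00 / 0.12 = 30666.66667
PV of perpetuity: 30666.66667 / (1+0.12)^2 = 24447.27891
Total PV = 41406.25000 + 24447.27891 = 65853.52891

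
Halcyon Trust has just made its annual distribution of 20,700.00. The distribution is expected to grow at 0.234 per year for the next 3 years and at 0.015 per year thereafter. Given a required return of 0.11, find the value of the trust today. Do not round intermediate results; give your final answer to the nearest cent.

380907.80

D_1 = 25543.80000
D_2 = 31521.04920
D_3 = 38896.97471
Terminal value at year 3: TV = D_3×(1+g_2)/(r−g_2) = 39480.42933/0.095 = 415583.46667
P_0 = D_1/(1+r)^1 + D_2/(1+r)^2 + D_3/(1+r)^3 + TV/(1+r)^3
    = 23012.43243 + 25583.19065 + 28441.13267 + 303871.04904 = 380907.80479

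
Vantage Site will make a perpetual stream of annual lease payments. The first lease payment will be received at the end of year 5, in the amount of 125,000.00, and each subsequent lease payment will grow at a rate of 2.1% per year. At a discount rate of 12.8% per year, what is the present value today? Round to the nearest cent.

Value at end of year 4: C₁ / (r − g) = 125,000.00 / (0.128 − 0.021) = 1,168,224.2991
Discount to today: PV = 1,168,224.2991 / (1 + 0.128)^4 = 1,168,224.2991 / 1.618961 = 721,588.89

721588.89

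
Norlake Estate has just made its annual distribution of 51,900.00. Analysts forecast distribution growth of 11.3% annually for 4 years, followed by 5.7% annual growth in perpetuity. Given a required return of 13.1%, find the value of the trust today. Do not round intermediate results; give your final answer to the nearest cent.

D_1 = 57764.70000
D_2 = 64292.11110
D_3 = 71557.11965
D_4 = 79643.07418
Terminal value at year 4: TV = D_4×(1+g_2)/(r−g_2) = 84182.72940/0.074 = 1137604.45139
P_0 = D_1/(1+r)^1 + D_2/(1+r)^2 + D_3/(1+r)^3 + D_4/(1+r)^4 + TV/(1+r)^4
    = 51074.00531 + 50261.15641 + 49461.24411 + 48674.06251 + 695249.78472 = 894720.25306

894720.25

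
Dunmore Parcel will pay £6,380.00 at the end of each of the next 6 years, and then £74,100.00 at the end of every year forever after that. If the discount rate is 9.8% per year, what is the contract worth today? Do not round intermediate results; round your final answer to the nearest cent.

£459447.49

PV of 6-year annuity: £6,380.00 × [1 − (1+0.098)^−6] / 0.098 = 27950.18074
Perpetuity value at year 6: £74,100.00 / 0.098 = 756122.44898
PV of perpetuity: 756122.44898 / (1+0.098)^6 = 431497.30899
Total PV = 27950.18074 + 431497.30899 = 459447.48973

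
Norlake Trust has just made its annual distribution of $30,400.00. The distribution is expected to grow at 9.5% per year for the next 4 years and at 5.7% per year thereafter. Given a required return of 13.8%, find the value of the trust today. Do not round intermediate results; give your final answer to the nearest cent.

$450595.50

D_1 = 33288.00000
D_2 = 36450.36000
D_3 = 39913.14420
D_4 = 43704.89290
Terminal value at year 4: TV = D_4×(1+g_2)/(r−g_2) = 46196.07179/0.081 = 570321.87400
P_0 = D_1/(1+r)^1 + D_2/(1+r)^2 + D_3/(1+r)^3 + D_4/(1+r)^4 + TV/(1+r)^4
    = 29251.31810 + 28146.03983 + 27082.52514 + 26059.19598 + 340056.42165 = 450595.50070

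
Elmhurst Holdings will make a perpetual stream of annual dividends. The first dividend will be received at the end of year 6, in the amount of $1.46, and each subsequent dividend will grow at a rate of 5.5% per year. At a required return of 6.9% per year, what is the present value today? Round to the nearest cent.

Value at end of year 5: C₁ / (r − g) = $1.46 / (0.069 − 0.055) = $104.2857
Discount to today: PV = $104.2857 / (1 + 0.069)^5 = $104.2857 / 1.396010 = $74.70

$74.70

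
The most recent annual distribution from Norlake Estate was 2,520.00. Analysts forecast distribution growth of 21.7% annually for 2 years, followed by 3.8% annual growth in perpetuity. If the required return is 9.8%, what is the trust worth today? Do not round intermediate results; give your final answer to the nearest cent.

59446.79

D_1 = 3066.84000
D_2 = 3732.34428
Terminal value at year 2: TV = D_2×(1+g_2)/(r−g_2) = 3874.17336/0.06 = 64569.55604
P_0 = D_1/(1+r)^1 + D_2/(1+r)^2 + TV/(1+r)^2
    = 2793.11475 + 3095.82938 + 53557.84822 = 59446.79235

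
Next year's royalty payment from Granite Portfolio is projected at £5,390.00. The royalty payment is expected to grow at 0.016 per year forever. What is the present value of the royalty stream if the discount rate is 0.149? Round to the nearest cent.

Growing perpetuity: P = D₁ / (r − g) = £5,390.0000 / (0.149 − 0.016) = £40,526.32

£40526.32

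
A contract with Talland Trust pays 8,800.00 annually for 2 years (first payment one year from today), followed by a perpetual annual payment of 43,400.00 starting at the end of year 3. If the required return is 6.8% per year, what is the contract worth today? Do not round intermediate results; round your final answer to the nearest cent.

PV of 2-year annuity: 8,800.00 × [1 − (1+0.068)^−2] / 0.068 = 15954.77563
Perpetuity value at year 2: 43,400.00 / 0.068 = 638235.29412
PV of perpetuity: 638235.29412 / (1+0.068)^2 = 559549.24157
Total PV = 15954.77563 + 559549.24157 = 575504.01720

575504.02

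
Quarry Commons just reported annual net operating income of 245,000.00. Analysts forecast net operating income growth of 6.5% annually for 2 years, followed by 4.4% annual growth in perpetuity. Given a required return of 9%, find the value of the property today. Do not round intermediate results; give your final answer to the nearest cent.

D_1 = 260925.00000
D_2 = 277885.12500
Terminal value at year 2: TV = D_2×(1+g_2)/(r−g_2) = 290112.07050/0.046 = 6306784.14130
P_0 = D_1/(1+r)^1 + D_2/(1+r)^2 + TV/(1+r)^2
    = 239380.73394 + 233890.35014 + 5308294.03359 = 5781565.11767

5781565.12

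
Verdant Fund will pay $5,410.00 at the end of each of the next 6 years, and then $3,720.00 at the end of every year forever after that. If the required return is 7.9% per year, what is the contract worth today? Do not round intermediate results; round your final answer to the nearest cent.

PV of 6-year annuity: $5,410.00 × [1 − (1+0.079)^−6] / 0.079 = 25085.83150
Perpetuity value at year 6: $3,720.00 / 0.079 = 47088.60759
PV of perpetuity: 47088.60759 / (1+0.079)^6 = 29839.20035
Total PV = 25085.83150 + 29839.20035 = 54925.03185

$54925.03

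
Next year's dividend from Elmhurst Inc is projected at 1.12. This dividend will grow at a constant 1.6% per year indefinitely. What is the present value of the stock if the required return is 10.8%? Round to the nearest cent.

Growing perpetuity: P = D₁ / (r − g) = 1.1200 / (0.108 − 0.016) = 12.17

12.17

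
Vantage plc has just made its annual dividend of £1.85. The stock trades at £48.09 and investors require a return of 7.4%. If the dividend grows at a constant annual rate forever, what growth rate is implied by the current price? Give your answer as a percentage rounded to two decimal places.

3.42%

P = D₀(1+g)/(r−g) ⇒ P(r−g) = D₀(1+g) ⇒ g(P+D₀) = P·r − D₀
g = (P·r − D₀)/(P + D₀) = (£48.09×0.074 − £1.85) / (£48.09 + £1.85) = 0.034214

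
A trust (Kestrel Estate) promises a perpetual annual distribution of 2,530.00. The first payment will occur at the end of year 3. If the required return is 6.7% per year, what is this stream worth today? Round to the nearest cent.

33167.82

Value at end of year 2: C / r = 2,530.00 / 0.067 = 37,761.1940
Discount to today: PV = 37,761.1940 / (1 + 0.067)^2 = 37,761.1940 / 1.138489 = 33,167.82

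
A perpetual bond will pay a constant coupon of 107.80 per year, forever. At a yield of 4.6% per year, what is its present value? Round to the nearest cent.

2343.48

Level perpetuity: PV = C / r = 107.80 / 0.046 = 2,343.48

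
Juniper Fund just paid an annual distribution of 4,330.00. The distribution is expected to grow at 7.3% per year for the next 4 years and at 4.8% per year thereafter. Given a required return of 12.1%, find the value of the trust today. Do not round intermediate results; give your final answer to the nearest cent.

D_1 = 4646.09000
D_2 = 4985.25457
D_3 = 5349.17815
D_4 = 5739.66816
Terminal value at year 4: TV = D_4×(1+g_2)/(r−g_2) = 6015.17223/0.073 = 82399.61960
P_0 = D_1/(1+r)^1 + D_2/(1+r)^2 + D_3/(1+r)^3 + D_4/(1+r)^4 + TV/(1+r)^4
    = 4144.59411 + 3967.12710 + 3797.25904 + 3634.66454 + 52179.84160 = 67723.48639

67723.49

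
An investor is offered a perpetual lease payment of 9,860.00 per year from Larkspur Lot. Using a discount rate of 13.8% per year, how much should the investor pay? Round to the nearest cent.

Level perpetuity: PV = C / r = 9,860.00 / 0.138 = 71,449.28

71449.28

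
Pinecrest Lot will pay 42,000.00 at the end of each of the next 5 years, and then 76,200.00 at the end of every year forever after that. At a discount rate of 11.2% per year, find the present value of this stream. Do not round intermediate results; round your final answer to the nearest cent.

554590.83

PV of 5-year annuity: 42,000.00 × [1 − (1+0.112)^−5] / 0.112 = 154449.86320
Perpetuity value at year 5: 76,200.00 / 0.112 = 680357.14286
PV of perpetuity: 680357.14286 / (1+0.112)^5 = 400140.96248
Total PV = 154449.86320 + 400140.96248 = 554590.82568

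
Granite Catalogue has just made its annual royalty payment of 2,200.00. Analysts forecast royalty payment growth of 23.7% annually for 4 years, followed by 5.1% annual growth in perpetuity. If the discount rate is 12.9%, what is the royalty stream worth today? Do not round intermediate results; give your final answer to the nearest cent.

D_1 = 2721.40000
D_2 = 3366.37180
D_3 = 4164.20192
D_4 = 5151.11777
Terminal value at year 4: TV = D_4×(1+g_2)/(r−g_2) = 5413.82478/0.078 = 69408.00996
P_0 = D_1/(1+r)^1 + D_2/(1+r)^2 + D_3/(1+r)^3 + D_4/(1+r)^4 + TV/(1+r)^4
    = 2410.45173 + 2641.03524 + 2893.67634 + 3170.48506 + 42720.25388 = 53835.90226

53835.90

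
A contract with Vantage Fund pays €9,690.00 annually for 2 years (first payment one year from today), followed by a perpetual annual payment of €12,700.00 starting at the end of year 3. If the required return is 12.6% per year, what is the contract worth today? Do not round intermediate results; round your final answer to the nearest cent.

€95746.42

PV of 2-year annuity: €9,690.00 × [1 − (1+0.126)^−2] / 0.126 = 16248.38707
Perpetuity value at year 2: €12,700.00 / 0.126 = 100793.65079
PV of perpetuity: 100793.65079 / (1+0.126)^2 = 79498.03513
Total PV = 16248.38707 + 79498.03513 = 95746.42220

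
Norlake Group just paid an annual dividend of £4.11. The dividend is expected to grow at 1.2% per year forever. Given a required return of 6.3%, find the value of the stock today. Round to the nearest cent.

£81.56

D₁ = D₀ × (1 + g) = £4.11 × 1.012 = £4.1593
Growing perpetuity: P = D₁ / (r − g) = £4.1593 / (0.063 − 0.012) = £81.56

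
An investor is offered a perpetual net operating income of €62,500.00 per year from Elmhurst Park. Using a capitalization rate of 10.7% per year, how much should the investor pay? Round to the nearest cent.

€584112.15

Level perpetuity: PV = C / r = €62,500.00 / 0.107 = €584,112.15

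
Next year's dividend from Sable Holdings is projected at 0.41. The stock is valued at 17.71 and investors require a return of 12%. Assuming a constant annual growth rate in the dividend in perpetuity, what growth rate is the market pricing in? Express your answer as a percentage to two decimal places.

P = D₁/(r−g) ⇒ g = r − D₁/P = 0.12 − 0.41/17.71 = 0.096849

9.68%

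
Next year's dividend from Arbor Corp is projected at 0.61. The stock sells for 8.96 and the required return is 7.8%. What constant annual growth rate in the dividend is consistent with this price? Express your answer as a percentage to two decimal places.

0.99%

P = D₁/(r−g) ⇒ g = r − D₁/P = 0.078 − 0.61/8.96 = 0.009920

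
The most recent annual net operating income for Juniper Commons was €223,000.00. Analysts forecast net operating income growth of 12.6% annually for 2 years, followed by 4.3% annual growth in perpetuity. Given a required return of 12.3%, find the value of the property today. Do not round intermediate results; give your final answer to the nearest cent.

D_1 = 251098.00000
D_2 = 282736.34800
Terminal value at year 2: TV = D_2×(1+g_2)/(r−g_2) = 294894.01096/0.08 = 3686175.13705
P_0 = D_1/(1+r)^1 + D_2/(1+r)^2 + TV/(1+r)^2
    = 223595.72573 + 224193.04290 + 2922916.79681 = 3370705.56545

€3370705.57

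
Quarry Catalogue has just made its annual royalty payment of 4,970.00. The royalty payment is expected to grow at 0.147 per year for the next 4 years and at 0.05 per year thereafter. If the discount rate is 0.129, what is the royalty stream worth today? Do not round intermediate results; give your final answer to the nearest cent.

91056.57

D_1 = 5700.59000
D_2 = 6538.57673
D_3 = 7499.74751
D_4 = 8602.21039
Terminal value at year 4: TV = D_4×(1+g_2)/(r−g_2) = 9032.32091/0.079 = 114333.17611
P_0 = D_1/(1+r)^1 + D_2/(1+r)^2 + D_3/(1+r)^3 + D_4/(1+r)^4 + TV/(1+r)^4
    = 5049.23826 + 5129.73985 + 5211.52489 + 5294.61387 + 70371.45011 = 91056.56698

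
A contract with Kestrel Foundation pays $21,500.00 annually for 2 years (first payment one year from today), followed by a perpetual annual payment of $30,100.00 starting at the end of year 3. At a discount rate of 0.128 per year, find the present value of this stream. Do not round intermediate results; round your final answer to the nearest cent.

PV of 2-year annuity: $21,500.00 × [1 − (1+0.128)^−2] / 0.128 = 35957.69830
Perpetuity value at year 2: $30,100.00 / 0.128 = 235156.25000
PV of perpetuity: 235156.25000 / (1+0.128)^2 = 184815.47237
Total PV = 35957.69830 + 184815.47237 = 220773.17068

$220773.17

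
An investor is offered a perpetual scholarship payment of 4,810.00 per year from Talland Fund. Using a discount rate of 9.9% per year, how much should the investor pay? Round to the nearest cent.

48585.86

Level perpetuity: PV = C / r = 4,810.00 / 0.099 = 48,585.86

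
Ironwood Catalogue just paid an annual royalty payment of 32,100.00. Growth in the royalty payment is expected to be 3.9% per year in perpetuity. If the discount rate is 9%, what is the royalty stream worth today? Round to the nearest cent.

653958.82

D₁ = D₀ × (1 + g) = 32,100.00 × 1.039 = 33,351.9000
Growing perpetuity: P = D₁ / (r − g) = 33,351.9000 / (0.09 − 0.039) = 653,958.82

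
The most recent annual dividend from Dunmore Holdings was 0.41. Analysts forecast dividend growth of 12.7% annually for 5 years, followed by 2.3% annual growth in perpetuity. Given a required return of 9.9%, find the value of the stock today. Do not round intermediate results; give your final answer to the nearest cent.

8.47

D_1 = 0.46207
D_2 = 0.52075
D_3 = 0.58689
D_4 = 0.66142
D_5 = 0.74542
Terminal value at year 5: TV = D_5×(1+g_2)/(r−g_2) = 0.76257/0.076 = 10.03380
P_0 = D_1/(1+r)^1 + D_2/(1+r)^2 + D_3/(1+r)^3 + D_4/(1+r)^4 + D_5/(1+r)^5 + TV/(1+r)^5
    = 0.42045 + 0.43116 + 0.44214 + 0.45341 + 0.46496 + 6.25860 = 8.47071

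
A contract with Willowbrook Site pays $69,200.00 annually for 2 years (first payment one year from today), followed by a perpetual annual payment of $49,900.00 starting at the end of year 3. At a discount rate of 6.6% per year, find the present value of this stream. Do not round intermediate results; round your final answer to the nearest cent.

$791149.79

PV of 2-year annuity: $69,200.00 × [1 − (1+0.066)^−2] / 0.066 = 125811.98146
Perpetuity value at year 2: $49,900.00 / 0.066 = 756060.60606
PV of perpetuity: 756060.60606 / (1+0.066)^2 = 665337.80440
Total PV = 125811.98146 + 665337.80440 = 791149.78586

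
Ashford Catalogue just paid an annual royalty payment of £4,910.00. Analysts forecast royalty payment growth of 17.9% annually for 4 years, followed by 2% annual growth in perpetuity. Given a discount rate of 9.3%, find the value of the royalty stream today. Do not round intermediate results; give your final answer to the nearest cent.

D_1 = 5788.89000
D_2 = 6825.10131
D_3 = 8046.79444
D_4 = 9487.17065
Terminal value at year 4: TV = D_4×(1+g_2)/(r−g_2) = 9676.91406/0.073 = 132560.46662
P_0 = D_1/(1+r)^1 + D_2/(1+r)^2 + D_3/(1+r)^3 + D_4/(1+r)^4 + TV/(1+r)^4
    = 5296.33120 + 5713.05991 + 6162.57789 + 6647.46508 + 92882.38881 = 116701.82289

£116701.82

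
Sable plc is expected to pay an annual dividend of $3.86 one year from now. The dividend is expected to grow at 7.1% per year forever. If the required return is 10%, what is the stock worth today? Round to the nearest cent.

$133.10

Growing perpetuity: P = D₁ / (r − g) = $3.8600 / (0.1 − 0.071) = $133.10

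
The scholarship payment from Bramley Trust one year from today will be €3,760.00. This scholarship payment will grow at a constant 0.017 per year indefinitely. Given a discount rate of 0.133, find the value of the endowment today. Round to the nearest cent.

€32413.79

Growing perpetuity: P = D₁ / (r − g) = €3,760.0000 / (0.133 − 0.017) = €32,413.79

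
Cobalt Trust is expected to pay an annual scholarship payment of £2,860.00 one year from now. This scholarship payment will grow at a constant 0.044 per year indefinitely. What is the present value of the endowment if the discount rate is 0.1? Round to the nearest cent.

£51071.43

Growing perpetuity: P = D₁ / (r − g) = £2,860.0000 / (0.1 − 0.044) = £51,071.43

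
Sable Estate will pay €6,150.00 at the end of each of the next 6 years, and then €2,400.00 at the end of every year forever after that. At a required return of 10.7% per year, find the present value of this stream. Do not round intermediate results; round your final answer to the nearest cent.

PV of 6-year annuity: €6,150.00 × [1 − (1+0.107)^−6] / 0.107 = 26244.21720
Perpetuity value at year 6: €2,400.00 / 0.107 = 22429.90654
PV of perpetuity: 22429.90654 / (1+0.107)^6 = 12188.26081
Total PV = 26244.21720 + 12188.26081 = 38432.47800

€38432.48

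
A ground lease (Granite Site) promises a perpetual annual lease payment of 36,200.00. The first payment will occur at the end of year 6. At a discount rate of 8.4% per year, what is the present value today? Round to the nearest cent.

287927.32

Value at end of year 5: C / r = 36,200.00 / 0.084 = 430,952.3810
Discount to today: PV = 430,952.3810 / (1 + 0.084)^5 = 430,952.3810 / 1.496740 = 287,927.32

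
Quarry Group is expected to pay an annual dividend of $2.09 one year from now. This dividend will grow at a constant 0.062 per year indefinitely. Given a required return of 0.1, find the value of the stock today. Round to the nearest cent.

Growing perpetuity: P = D₁ / (r − g) = $2.0900 / (0.1 − 0.062) = $55.00

$55.00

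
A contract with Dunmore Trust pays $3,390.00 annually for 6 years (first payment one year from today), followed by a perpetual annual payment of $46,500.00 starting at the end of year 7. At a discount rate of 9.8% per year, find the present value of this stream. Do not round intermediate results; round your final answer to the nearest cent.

PV of 6-year annuity: $3,390.00 × [1 − (1+0.098)^−6] / 0.098 = 14851.27159
Perpetuity value at year 6: $46,500.00 / 0.098 = 474489.79592
PV of perpetuity: 474489.79592 / (1+0.098)^6 = 270777.66353
Total PV = 14851.27159 + 270777.66353 = 285628.93512

$285628.94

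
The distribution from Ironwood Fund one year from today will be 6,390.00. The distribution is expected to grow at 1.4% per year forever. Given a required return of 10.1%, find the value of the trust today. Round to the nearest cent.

Growing perpetuity: P = D₁ / (r − g) = 6,390.0000 / (0.101 − 0.014) = 73,448.28

73448.28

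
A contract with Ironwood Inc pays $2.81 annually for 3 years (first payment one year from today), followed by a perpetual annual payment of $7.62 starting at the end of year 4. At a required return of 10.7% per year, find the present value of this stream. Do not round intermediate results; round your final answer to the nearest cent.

PV of 3-year annuity: $2.81 × [1 − (1+0.107)^−3] / 0.107 = 6.90283
Perpetuity value at year 3: $7.62 / 0.107 = 71.21495
PV of perpetuity: 71.21495 / (1+0.107)^3 = 52.49626
Total PV = 6.90283 + 52.49626 = 59.39908

$59.40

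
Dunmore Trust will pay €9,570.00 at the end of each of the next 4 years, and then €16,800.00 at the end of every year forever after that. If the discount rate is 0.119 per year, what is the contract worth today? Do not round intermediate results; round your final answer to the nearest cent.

PV of 4-year annuity: €9,570.00 × [1 − (1+0.119)^−4] / 0.119 = 29128.75898
Perpetuity value at year 4: €16,800.00 / 0.119 = 141176.47059
PV of perpetuity: 141176.47059 / (1+0.119)^4 = 90041.34511
Total PV = 29128.75898 + 90041.34511 = 119170.10409

€119170.10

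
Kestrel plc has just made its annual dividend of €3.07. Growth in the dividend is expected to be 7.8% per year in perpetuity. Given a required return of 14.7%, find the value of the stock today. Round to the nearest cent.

€47.96

D₁ = D₀ × (1 + g) = €3.07 × 1.078 = €3.3095
Growing perpetuity: P = D₁ / (r − g) = €3.3095 / (0.147 − 0.078) = €47.96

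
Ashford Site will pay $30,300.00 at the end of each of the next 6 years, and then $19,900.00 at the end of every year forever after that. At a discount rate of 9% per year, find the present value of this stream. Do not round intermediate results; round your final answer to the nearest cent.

PV of 6-year annuity: $30,300.00 × [1 − (1+0.09)^−6] / 0.09 = 135923.33328
Perpetuity value at year 6: $19,900.00 / 0.09 = 221111.11111
PV of perpetuity: 221111.11111 / (1+0.09)^6 = 131841.33117
Total PV = 135923.33328 + 131841.33117 = 267764.66445

$267764.66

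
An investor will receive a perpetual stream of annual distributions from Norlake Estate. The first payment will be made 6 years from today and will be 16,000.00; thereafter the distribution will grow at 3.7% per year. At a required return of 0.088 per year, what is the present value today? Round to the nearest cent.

205781.03

Value at end of year 5: C₁ / (r − g) = 16,000.00 / (0.088 − 0.037) = 313,725.4902
Discount to today: PV = 313,725.4902 / (1 + 0.088)^5 = 313,725.4902 / 1.524560 = 205,781.03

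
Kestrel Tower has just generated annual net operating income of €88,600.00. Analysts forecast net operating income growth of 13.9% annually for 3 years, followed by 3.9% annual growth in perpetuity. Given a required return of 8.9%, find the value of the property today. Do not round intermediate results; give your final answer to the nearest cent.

D_1 = 100915.40000
D_2 = 114942.64060
D_3 = 130919.66764
Terminal value at year 3: TV = D_3×(1+g_2)/(r−g_2) = 136025.53468/0.05 = 2720510.69363
P_0 = D_1/(1+r)^1 + D_2/(1+r)^2 + D_3/(1+r)^3 + TV/(1+r)^3
    = 92667.95225 + 96922.67917 + 101372.75626 + 2106525.87515 = 2397489.26283

€2397489.26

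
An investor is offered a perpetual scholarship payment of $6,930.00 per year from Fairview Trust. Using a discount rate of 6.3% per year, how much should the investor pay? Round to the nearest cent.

Level perpetuity: PV = C / r = $6,930.00 / 0.063 = $110,000.00

$110000.00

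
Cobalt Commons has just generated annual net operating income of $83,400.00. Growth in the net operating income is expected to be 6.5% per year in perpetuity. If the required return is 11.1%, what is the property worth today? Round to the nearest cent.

$1930891.30

D₁ = D₀ × (1 + g) = $83,400.00 × 1.065 = $88,821.0000
Growing perpetuity: P = D₁ / (r − g) = $88,821.0000 / (0.111 − 0.065) = $1,930,891.30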